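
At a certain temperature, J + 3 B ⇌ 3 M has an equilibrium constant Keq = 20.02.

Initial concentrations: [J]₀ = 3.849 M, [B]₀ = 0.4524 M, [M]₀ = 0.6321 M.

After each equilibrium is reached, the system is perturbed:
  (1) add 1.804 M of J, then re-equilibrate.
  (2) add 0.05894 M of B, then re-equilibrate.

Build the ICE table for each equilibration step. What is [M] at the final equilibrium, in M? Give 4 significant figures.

Q₀ = 0.7087 vs Keq = 20.02 ⇒ Q<K, forward
Step 1:
                  J         B         M
  Initial     3.849    0.4524    0.6321
  Change   -0.08161   -0.2448    0.2448
  Equil       3.767    0.2076    0.8769
  solve Keq expr → x = 0.08161; check Q = 20.02
Then add 1.804 M of J.
Step 2:
                  J         B         M
  Initial     5.571    0.2076    0.8769
  Change  -0.006983  -0.02095   0.02095
  Equil       5.564    0.1866    0.8979
  solve Keq expr → x = 0.006983; check Q = 20.02
Then add 0.05894 M of B.
Step 3:
                  J         B         M
  Initial     5.564    0.2455    0.8979
  Change   -0.01621  -0.04864   0.04864
  Equil       5.548    0.1969    0.9465
  solve Keq expr → x = 0.01621; check Q = 20.02

[M]_eq = 0.9465 M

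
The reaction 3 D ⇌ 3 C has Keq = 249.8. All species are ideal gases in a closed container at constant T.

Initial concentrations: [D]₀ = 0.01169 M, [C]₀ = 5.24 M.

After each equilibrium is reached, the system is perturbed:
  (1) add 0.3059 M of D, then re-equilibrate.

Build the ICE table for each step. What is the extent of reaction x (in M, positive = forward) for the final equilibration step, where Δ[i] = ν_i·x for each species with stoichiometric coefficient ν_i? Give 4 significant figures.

Q₀ = 9.0064e+07 vs Keq = 249.8 ⇒ Q>K, reverse
Step 1:
                   D          C
  init       0.01169       5.24
  Δ           0.7079    -0.7079
  eq          0.7196      4.532
  solve Keq expr → x = -0.236; check Q = 249.8
Then add 0.3059 M of D.
Step 2:
                   D          C
  init         1.026      4.532
  Δ           -0.264      0.264
  eq          0.7615      4.796
  solve Keq expr → x = 0.08799; check Q = 249.8

x = 0.08799 M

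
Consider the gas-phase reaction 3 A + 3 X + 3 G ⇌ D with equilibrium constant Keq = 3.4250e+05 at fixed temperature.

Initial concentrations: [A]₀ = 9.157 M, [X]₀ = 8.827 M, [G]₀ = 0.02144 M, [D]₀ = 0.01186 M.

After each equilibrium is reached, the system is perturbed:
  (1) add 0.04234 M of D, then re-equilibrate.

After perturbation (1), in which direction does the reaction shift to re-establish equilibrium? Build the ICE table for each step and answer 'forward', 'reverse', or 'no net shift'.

Q₀ = 0.002279 vs Keq = 3.4250e+05 ⇒ Q<K, forward
Step 1:
                  A         X         G         D
  Initial     9.157     8.827   0.02144   0.01186
  Change   -0.02139  -0.02139  -0.02139  0.007131
  Equil       9.136     8.806 4.7402e-05   0.01899
  solve Keq expr → x = 0.007131; check Q = 3.4250e+05
Then add 0.04234 M of D.
Step 2:
                  A         X         G         D
  Initial     9.136     8.806 4.7402e-05   0.06133
  Change  2.2661e-05 2.2661e-05 2.2661e-05 -7.5537e-06
  Equil       9.136     8.806 7.0063e-05   0.06132
  solve Keq expr → x = -7.5537e-06; check Q = 3.4250e+05

Direction: reverse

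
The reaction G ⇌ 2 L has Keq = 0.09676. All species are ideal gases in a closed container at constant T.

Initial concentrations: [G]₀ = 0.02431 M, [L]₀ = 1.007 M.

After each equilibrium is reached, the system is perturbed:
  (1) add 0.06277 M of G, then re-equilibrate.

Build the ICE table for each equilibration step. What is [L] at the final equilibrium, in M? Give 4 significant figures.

Q₀ = 41.71 vs Keq = 0.09676 ⇒ Q>K, reverse
Step 1:
                    G           L
  I           0.02431       1.007
  C             0.402     -0.8039
  E            0.4263      0.2031
  solve Keq expr → x = -0.402; check Q = 0.09676
Then add 0.06277 M of G.
Step 2:
                    G           L
  I             0.489      0.2031
  C         -0.006495     0.01299
  E            0.4825      0.2161
  solve Keq expr → x = 0.006495; check Q = 0.09676

[L]_eq = 0.2161 M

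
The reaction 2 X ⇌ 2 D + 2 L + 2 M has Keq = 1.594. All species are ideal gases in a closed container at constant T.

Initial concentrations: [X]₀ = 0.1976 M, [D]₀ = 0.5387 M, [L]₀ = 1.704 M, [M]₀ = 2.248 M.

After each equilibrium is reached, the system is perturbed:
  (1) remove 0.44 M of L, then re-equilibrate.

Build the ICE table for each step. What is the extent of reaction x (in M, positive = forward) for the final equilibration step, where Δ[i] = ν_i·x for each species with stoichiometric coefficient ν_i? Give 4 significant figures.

x = 0.02519 M

Q₀ = 109.1 vs Keq = 1.594 ⇒ Q>K, reverse
Step 1:
                    X           D           L           M
  Initial      0.1976      0.5387       1.704       2.248
  Change       0.3051     -0.3051     -0.3051     -0.3051
  Equil        0.5027      0.2336       1.399       1.943
  solve Keq expr → x = -0.1526; check Q = 1.594
Then remove 0.44 M of L.
Step 2:
                    X           D           L           M
  Initial      0.5027      0.2336      0.9589       1.943
  Change     -0.05037     0.05037     0.05037     0.05037
  Equil        0.4524      0.2839       1.009       1.993
  solve Keq expr → x = 0.02519; check Q = 1.594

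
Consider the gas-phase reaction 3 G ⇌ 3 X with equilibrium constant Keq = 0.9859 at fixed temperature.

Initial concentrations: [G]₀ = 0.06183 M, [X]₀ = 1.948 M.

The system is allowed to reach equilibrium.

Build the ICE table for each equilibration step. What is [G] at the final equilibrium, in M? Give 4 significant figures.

Q₀ = 3.1273e+04 vs Keq = 0.9859 ⇒ Q>K, reverse
Step 1:
                  G         X
  I         0.06183     1.948
  C          0.9455   -0.9455
  E           1.007     1.003
  solve Keq expr → x = -0.3152; check Q = 0.9859

[G]_eq = 1.007 M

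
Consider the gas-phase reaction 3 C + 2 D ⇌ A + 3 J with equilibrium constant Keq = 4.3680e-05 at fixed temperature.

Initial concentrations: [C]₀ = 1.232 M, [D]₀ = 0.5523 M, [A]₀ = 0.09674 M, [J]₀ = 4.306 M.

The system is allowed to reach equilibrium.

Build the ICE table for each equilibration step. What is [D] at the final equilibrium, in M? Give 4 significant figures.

[D]_eq = 0.7458 M

Q₀ = 13.54 vs Keq = 4.3680e-05 ⇒ Q>K, reverse
Step 1:
                    C           D           A           J
  I             1.232      0.5523     0.09674       4.306
  C            0.2902      0.1935    -0.09674     -0.2902
  E             1.522      0.7458  1.3232e-06       4.016
  solve Keq expr → x = -0.09674; check Q = 4.3680e-05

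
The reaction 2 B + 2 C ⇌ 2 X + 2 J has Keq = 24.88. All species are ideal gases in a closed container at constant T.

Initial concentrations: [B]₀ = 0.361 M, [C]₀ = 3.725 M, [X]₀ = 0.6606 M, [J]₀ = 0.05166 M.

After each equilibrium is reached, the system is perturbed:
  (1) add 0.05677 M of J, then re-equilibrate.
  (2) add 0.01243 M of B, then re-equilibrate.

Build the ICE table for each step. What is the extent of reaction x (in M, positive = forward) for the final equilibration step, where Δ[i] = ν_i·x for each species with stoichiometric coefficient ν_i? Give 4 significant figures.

x = 0.005682 M

Q₀ = 6.4405e-04 vs Keq = 24.88 ⇒ Q<K, forward
Step 1:
                   B          C          X          J
  I            0.361      3.725     0.6606    0.05166
  C           -0.338     -0.338      0.338      0.338
  E          0.02303      3.387     0.9986     0.3896
  solve Keq expr → x = 0.169; check Q = 24.88
Then add 0.05677 M of J.
Step 2:
                   B          C          X          J
  I          0.02303      3.387     0.9986     0.4464
  C          0.00307    0.00307   -0.00307   -0.00307
  E           0.0261       3.39     0.9955     0.4433
  solve Keq expr → x = -0.001535; check Q = 24.88
Then add 0.01243 M of B.
Step 3:
                   B          C          X          J
  I          0.03853       3.39     0.9955     0.4433
  C         -0.01136   -0.01136    0.01136    0.01136
  E          0.02717      3.379      1.007     0.4547
  solve Keq expr → x = 0.005682; check Q = 24.88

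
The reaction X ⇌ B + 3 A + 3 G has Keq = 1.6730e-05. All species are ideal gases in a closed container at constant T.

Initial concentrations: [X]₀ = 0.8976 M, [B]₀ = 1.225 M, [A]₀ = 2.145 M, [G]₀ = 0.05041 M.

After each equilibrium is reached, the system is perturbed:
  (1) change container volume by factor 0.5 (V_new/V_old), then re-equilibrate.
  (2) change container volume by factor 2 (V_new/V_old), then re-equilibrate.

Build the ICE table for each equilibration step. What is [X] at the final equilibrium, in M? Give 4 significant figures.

Q₀ = 0.001725 vs Keq = 1.6730e-05 ⇒ Q>K, reverse
Step 1:
                   X          B          A          G
  init        0.8976      1.225      2.145    0.05041
  Δ          0.01312   -0.01312   -0.03937   -0.03937
  eq          0.9107      1.212      2.106    0.01104
  solve Keq expr → x = -0.01312; check Q = 1.6730e-05
Then change container volume by factor 0.5 (V_new/V_old).
Step 2:
                   X          B          A          G
  init         1.821      2.424      4.211    0.02209
  Δ         0.005511  -0.005511   -0.01653   -0.01653
  eq           1.827      2.418      4.195   0.005553
  solve Keq expr → x = -0.005511; check Q = 1.6730e-05
Then change container volume by factor 2 (V_new/V_old).
Step 3:
                   X          B          A          G
  init        0.9135      1.209      2.097   0.002777
  Δ        -0.002756   0.002756   0.008267   0.008267
  eq          0.9107      1.212      2.106    0.01104
  solve Keq expr → x = 0.002756; check Q = 1.6730e-05

[X]_eq = 0.9107 M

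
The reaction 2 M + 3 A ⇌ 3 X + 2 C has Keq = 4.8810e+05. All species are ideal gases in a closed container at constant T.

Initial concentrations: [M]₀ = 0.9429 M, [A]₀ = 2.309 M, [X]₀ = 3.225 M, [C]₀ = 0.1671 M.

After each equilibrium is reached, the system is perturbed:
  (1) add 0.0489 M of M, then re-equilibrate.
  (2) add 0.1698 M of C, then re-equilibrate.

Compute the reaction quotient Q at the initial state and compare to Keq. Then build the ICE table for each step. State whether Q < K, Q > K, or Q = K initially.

Q₀ = 0.08557 vs Keq = 4.8810e+05 ⇒ Q<K, forward
Step 1:
                   M          A          X          C
  I           0.9429      2.309      3.225     0.1671
  C          -0.9254     -1.388      1.388     0.9254
  E          0.01753     0.9209      4.613      1.092
  solve Keq expr → x = 0.4627; check Q = 4.8810e+05
Then add 0.0489 M of M.
Step 2:
                   M          A          X          C
  I          0.06643     0.9209      4.613      1.092
  C         -0.04548   -0.06822    0.06822    0.04548
  E          0.02095     0.8527      4.681      1.138
  solve Keq expr → x = 0.02274; check Q = 4.8810e+05
Then add 0.1698 M of C.
Step 3:
                   M          A          X          C
  I          0.02095     0.8527      4.681      1.308
  C         0.002861   0.004291  -0.004291  -0.002861
  E          0.02381      0.857      4.677      1.305
  solve Keq expr → x = -0.00143; check Q = 4.8810e+05

Q₀ = 0.08557; Q < K (proceeds forward)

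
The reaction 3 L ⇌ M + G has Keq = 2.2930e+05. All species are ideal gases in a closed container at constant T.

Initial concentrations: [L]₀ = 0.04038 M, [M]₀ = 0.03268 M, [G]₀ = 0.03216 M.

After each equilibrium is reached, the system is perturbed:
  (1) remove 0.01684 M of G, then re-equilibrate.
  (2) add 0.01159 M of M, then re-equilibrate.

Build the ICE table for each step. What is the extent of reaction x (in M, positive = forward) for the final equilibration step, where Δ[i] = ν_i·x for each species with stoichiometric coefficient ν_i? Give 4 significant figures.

x = -4.5944e-05 M

Q₀ = 15.96 vs Keq = 2.2930e+05 ⇒ Q<K, forward
Step 1:
                   L          M          G
  Initial    0.04038    0.03268    0.03216
  Change    -0.03831    0.01277    0.01277
  Equil     0.002073    0.04545    0.04493
  solve Keq expr → x = 0.01277; check Q = 2.2930e+05
Then remove 0.01684 M of G.
Step 2:
                   L          M          G
  Initial   0.002073    0.04545    0.02809
  Change  -2.9703e-04 9.9010e-05 9.9010e-05
  Equil     0.001776    0.04555    0.02819
  solve Keq expr → x = 9.9010e-05; check Q = 2.2930e+05
Then add 0.01159 M of M.
Step 3:
                   L          M          G
  Initial   0.001776    0.05714    0.02819
  Change  1.3783e-04 -4.5944e-05 -4.5944e-05
  Equil     0.001914    0.05709    0.02814
  solve Keq expr → x = -4.5944e-05; check Q = 2.2930e+05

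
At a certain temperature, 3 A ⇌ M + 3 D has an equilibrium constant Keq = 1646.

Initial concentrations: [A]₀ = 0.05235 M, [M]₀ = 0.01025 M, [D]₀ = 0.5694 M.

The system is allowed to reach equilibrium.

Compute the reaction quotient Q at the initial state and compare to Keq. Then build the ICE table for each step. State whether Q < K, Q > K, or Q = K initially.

Q₀ = 13.19 vs Keq = 1646 ⇒ Q<K, forward
Step 1:
                    A           M           D
  init        0.05235     0.01025      0.5694
  Δ          -0.03776     0.01259     0.03776
  eq          0.01459     0.02284      0.6072
  solve Keq expr → x = 0.01259; check Q = 1646

Q₀ = 13.19; Q < K (proceeds forward)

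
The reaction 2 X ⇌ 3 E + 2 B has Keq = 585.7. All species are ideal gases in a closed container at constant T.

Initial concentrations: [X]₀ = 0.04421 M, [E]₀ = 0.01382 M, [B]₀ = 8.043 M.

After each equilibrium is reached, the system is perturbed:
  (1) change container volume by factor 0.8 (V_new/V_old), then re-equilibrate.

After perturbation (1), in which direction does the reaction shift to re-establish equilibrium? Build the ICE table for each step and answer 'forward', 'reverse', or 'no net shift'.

Q₀ = 0.08736 vs Keq = 585.7 ⇒ Q<K, forward
Step 1:
                  X         E         B
  init      0.04421   0.01382     8.043
  Δ        -0.03793    0.0569   0.03793
  eq       0.006279   0.07072     8.081
  solve Keq expr → x = 0.01897; check Q = 585.7
Then change container volume by factor 0.8 (V_new/V_old).
Step 2:
                  X         E         B
  init     0.007849    0.0884      10.1
  Δ        0.002443 -0.003664 -0.002443
  eq        0.01029   0.08473      10.1
  solve Keq expr → x = -0.001221; check Q = 585.7

Direction: reverse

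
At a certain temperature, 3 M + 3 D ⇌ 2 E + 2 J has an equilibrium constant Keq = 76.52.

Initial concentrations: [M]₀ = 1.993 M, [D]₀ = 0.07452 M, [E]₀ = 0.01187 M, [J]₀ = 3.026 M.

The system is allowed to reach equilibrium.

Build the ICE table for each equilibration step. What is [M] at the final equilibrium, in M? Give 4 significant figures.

Q₀ = 0.3938 vs Keq = 76.52 ⇒ Q<K, forward
Step 1:
                  M         D         E         J
  I           1.993   0.07452   0.01187     3.026
  C        -0.04412  -0.04412   0.02941   0.02941
  E           1.949    0.0304   0.04128     3.055
  solve Keq expr → x = 0.01471; check Q = 76.52

[M]_eq = 1.949 M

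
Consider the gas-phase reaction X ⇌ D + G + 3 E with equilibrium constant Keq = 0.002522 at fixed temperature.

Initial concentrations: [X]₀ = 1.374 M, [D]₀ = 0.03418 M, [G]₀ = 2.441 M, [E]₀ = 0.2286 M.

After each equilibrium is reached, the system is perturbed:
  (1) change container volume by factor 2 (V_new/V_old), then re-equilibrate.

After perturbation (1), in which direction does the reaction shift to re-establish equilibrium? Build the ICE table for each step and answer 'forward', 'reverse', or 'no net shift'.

Q₀ = 7.2541e-04 vs Keq = 0.002522 ⇒ Q<K, forward
Step 1:
                  X         D         G         E
  Initial     1.374   0.03418     2.441    0.2286
  Change   -0.02126   0.02126   0.02126   0.06377
  Equil       1.353   0.05544     2.462    0.2924
  solve Keq expr → x = 0.02126; check Q = 0.002522
Then change container volume by factor 2 (V_new/V_old).
Step 2:
                  X         D         G         E
  Initial    0.6764   0.02772     1.231    0.1462
  Change   -0.03977   0.03977   0.03977    0.1193
  Equil      0.6366   0.06749     1.271    0.2655
  solve Keq expr → x = 0.03977; check Q = 0.002522

Direction: forward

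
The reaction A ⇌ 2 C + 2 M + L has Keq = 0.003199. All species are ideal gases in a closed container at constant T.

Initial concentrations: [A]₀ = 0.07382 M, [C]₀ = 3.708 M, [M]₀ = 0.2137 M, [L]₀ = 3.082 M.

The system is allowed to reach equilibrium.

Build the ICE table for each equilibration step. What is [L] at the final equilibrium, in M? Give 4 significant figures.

[L]_eq = 2.977 M

Q₀ = 26.21 vs Keq = 0.003199 ⇒ Q>K, reverse
Step 1:
                  A         C         M         L
  I         0.07382     3.708    0.2137     3.082
  C          0.1049   -0.2097   -0.2097   -0.1049
  E          0.1787     3.498  0.003961     2.977
  solve Keq expr → x = -0.1049; check Q = 0.003199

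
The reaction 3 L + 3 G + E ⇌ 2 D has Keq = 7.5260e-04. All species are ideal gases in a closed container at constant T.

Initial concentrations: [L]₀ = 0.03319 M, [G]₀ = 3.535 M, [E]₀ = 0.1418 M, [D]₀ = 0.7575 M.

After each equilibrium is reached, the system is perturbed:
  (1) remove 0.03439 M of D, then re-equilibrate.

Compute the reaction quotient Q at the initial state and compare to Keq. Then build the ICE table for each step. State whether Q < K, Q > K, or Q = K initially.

Q₀ = 2506 vs Keq = 7.5260e-04 ⇒ Q>K, reverse
Step 1:
                   L          G          E          D
  Initial    0.03319      3.535     0.1418     0.7575
  Change      0.9039     0.9039     0.3013    -0.6026
  Equil       0.9371      4.439     0.4431     0.1549
  solve Keq expr → x = -0.3013; check Q = 7.5260e-04
Then remove 0.03439 M of D.
Step 2:
                   L          G          E          D
  Initial     0.9371      4.439     0.4431     0.1205
  Change    -0.03382   -0.03382   -0.01127    0.02255
  Equil       0.9032      4.405     0.4318     0.1431
  solve Keq expr → x = 0.01127; check Q = 7.5260e-04

Q₀ = 2506; Q > K (proceeds reverse)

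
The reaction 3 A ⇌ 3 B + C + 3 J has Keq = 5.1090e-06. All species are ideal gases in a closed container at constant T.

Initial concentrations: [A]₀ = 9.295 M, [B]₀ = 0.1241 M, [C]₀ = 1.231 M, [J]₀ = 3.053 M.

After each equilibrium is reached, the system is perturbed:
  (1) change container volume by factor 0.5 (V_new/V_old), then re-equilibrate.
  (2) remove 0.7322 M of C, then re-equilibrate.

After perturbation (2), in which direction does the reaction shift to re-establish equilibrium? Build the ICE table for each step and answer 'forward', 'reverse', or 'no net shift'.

Direction: forward

Q₀ = 8.3369e-05 vs Keq = 5.1090e-06 ⇒ Q>K, reverse
Step 1:
                   A          B          C          J
  init         9.295     0.1241      1.231      3.053
  Δ          0.07324   -0.07324   -0.02441   -0.07324
  eq           9.368    0.05086      1.207       2.98
  solve Keq expr → x = -0.02441; check Q = 5.1090e-06
Then change container volume by factor 0.5 (V_new/V_old).
Step 2:
                   A          B          C          J
  init         18.74     0.1017      2.413       5.96
  Δ          0.06069   -0.06069   -0.02023   -0.06069
  eq            18.8    0.04103      2.393      5.899
  solve Keq expr → x = -0.02023; check Q = 5.1090e-06
Then remove 0.7322 M of C.
Step 3:
                   A          B          C          J
  init          18.8    0.04103      1.661      5.899
  Δ        -0.005242   0.005242   0.001747   0.005242
  eq           18.79    0.04627      1.662      5.904
  solve Keq expr → x = 0.001747; check Q = 5.1090e-06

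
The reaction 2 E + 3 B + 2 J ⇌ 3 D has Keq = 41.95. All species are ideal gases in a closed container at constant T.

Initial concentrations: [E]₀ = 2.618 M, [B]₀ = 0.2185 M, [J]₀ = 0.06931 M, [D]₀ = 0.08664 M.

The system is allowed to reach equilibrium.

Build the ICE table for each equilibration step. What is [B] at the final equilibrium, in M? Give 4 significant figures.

[B]_eq = 0.1736 M

Q₀ = 1.894 vs Keq = 41.95 ⇒ Q<K, forward
Step 1:
                   E          B          J          D
  init         2.618     0.2185    0.06931    0.08664
  Δ         -0.02995   -0.04492   -0.02995    0.04492
  eq           2.588     0.1736    0.03936     0.1316
  solve Keq expr → x = 0.01497; check Q = 41.95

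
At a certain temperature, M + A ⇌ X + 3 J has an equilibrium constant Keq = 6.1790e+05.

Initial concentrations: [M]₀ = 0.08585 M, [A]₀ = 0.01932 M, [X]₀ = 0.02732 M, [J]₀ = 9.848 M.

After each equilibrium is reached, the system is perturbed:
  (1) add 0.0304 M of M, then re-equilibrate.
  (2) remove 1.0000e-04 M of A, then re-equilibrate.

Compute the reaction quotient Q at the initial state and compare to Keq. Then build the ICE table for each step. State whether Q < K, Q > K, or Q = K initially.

Q₀ = 1.5732e+04; Q < K (proceeds forward)

Q₀ = 1.5732e+04 vs Keq = 6.1790e+05 ⇒ Q<K, forward
Step 1:
                  M         A         X         J
  Initial   0.08585   0.01932   0.02732     9.848
  Change   -0.01826  -0.01826   0.01826   0.05478
  Equil     0.06759   0.00106   0.04558     9.903
  solve Keq expr → x = 0.01826; check Q = 6.1790e+05
Then add 0.0304 M of M.
Step 2:
                  M         A         X         J
  Initial   0.09799   0.00106   0.04558     9.903
  Change  -3.2102e-04 -3.2102e-04 3.2102e-04 9.6307e-04
  Equil     0.09767 7.3884e-04    0.0459     9.904
  solve Keq expr → x = 3.2102e-04; check Q = 6.1790e+05
Then remove 1.0000e-04 M of A.
Step 3:
                  M         A         X         J
  Initial   0.09767 6.3884e-04    0.0459     9.904
  Change  9.7627e-05 9.7627e-05 -9.7627e-05 -2.9288e-04
  Equil     0.09777 7.3646e-04    0.0458     9.903
  solve Keq expr → x = -9.7627e-05; check Q = 6.1790e+05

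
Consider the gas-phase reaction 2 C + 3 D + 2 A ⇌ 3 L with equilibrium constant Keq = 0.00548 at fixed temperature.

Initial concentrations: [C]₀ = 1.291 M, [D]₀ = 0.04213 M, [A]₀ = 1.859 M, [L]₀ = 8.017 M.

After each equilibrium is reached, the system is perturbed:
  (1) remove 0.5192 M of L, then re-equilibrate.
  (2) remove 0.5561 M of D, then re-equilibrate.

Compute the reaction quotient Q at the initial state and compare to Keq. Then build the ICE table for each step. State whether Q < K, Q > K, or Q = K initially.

Q₀ = 1.1963e+06; Q > K (proceeds reverse)

Q₀ = 1.1963e+06 vs Keq = 0.00548 ⇒ Q>K, reverse
Step 1:
                    C           D           A           L
  Initial       1.291     0.04213       1.859       8.017
  Change        2.485       3.727       2.485      -3.727
  Equil         3.776       3.769       4.344        4.29
  solve Keq expr → x = -1.242; check Q = 0.00548
Then remove 0.5192 M of L.
Step 2:
                    C           D           A           L
  Initial       3.776       3.769       4.344       3.771
  Change      -0.1141     -0.1711     -0.1141      0.1711
  Equil         3.662       3.598        4.23       3.942
  solve Keq expr → x = 0.05703; check Q = 0.00548
Then remove 0.5561 M of D.
Step 3:
                    C           D           A           L
  Initial       3.662       3.042        4.23       3.942
  Change       0.1397      0.2096      0.1397     -0.2096
  Equil         3.801       3.252       4.369       3.732
  solve Keq expr → x = -0.06986; check Q = 0.00548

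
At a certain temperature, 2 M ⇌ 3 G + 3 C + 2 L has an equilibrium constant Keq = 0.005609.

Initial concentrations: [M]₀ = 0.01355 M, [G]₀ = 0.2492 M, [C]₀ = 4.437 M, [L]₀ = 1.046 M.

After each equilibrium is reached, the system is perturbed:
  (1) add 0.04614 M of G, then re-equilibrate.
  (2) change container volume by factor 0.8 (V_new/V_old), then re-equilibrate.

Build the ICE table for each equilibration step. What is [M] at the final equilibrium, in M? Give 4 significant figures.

[M]_eq = 0.2543 M

Q₀ = 8056 vs Keq = 0.005609 ⇒ Q>K, reverse
Step 1:
                  M         G         C         L
  init      0.01355    0.2492     4.437     1.046
  Δ          0.1568   -0.2351   -0.2351   -0.1568
  eq         0.1703   0.01405     4.202    0.8892
  solve Keq expr → x = -0.07838; check Q = 0.005609
Then add 0.04614 M of G.
Step 2:
                  M         G         C         L
  init       0.1703   0.06019     4.202    0.8892
  Δ         0.02936  -0.04405  -0.04405  -0.02936
  eq         0.1997   0.01614     4.158    0.8599
  solve Keq expr → x = -0.01468; check Q = 0.005609
Then change container volume by factor 0.8 (V_new/V_old).
Step 3:
                  M         G         C         L
  init       0.2496   0.02018     5.197     1.075
  Δ        0.004698 -0.007048 -0.007048 -0.004698
  eq         0.2543   0.01313      5.19      1.07
  solve Keq expr → x = -0.002349; check Q = 0.005609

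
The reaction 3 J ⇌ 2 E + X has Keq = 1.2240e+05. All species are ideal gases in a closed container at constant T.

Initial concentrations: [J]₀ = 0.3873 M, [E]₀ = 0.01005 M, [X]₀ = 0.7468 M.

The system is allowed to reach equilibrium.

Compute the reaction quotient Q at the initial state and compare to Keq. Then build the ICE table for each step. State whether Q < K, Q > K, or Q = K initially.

Q₀ = 0.001298; Q < K (proceeds forward)

Q₀ = 0.001298 vs Keq = 1.2240e+05 ⇒ Q<K, forward
Step 1:
                  J         E         X
  I          0.3873   0.01005    0.7468
  C         -0.3794    0.2529    0.1265
  E        0.007902     0.263    0.8733
  solve Keq expr → x = 0.1265; check Q = 1.2240e+05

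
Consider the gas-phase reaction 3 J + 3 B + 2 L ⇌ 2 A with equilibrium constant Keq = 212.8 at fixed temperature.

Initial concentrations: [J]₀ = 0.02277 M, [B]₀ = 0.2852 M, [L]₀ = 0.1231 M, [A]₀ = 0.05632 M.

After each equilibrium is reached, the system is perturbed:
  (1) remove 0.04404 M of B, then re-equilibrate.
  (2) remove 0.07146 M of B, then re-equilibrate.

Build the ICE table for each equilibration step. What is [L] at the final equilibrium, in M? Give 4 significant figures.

[L]_eq = 0.1709 M

Q₀ = 7.6431e+05 vs Keq = 212.8 ⇒ Q>K, reverse
Step 1:
                    J           B           L           A
  I           0.02277      0.2852      0.1231     0.05632
  C            0.0649      0.0649     0.04327    -0.04327
  E           0.08767      0.3501      0.1664     0.01305
  solve Keq expr → x = -0.02163; check Q = 212.8
Then remove 0.04404 M of B.
Step 2:
                    J           B           L           A
  I           0.08767      0.3061      0.1664     0.01305
  C          0.002508    0.002508    0.001672   -0.001672
  E           0.09018      0.3086       0.168     0.01138
  solve Keq expr → x = -8.3605e-04; check Q = 212.8
Then remove 0.07146 M of B.
Step 3:
                    J           B           L           A
  I           0.09018      0.2371       0.168     0.01138
  C          0.004215    0.004215     0.00281    -0.00281
  E            0.0944      0.2413      0.1709    0.008569
  solve Keq expr → x = -0.001405; check Q = 212.8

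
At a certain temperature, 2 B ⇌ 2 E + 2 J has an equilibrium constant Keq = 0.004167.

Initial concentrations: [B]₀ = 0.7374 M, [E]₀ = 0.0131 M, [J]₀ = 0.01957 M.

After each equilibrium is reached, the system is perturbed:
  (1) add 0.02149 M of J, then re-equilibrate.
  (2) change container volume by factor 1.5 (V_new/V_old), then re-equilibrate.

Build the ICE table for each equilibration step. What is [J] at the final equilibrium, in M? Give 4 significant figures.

[J]_eq = 0.1615 M

Q₀ = 1.2087e-07 vs Keq = 0.004167 ⇒ Q<K, forward
Step 1:
                  B         E         J
  Initial    0.7374    0.0131   0.01957
  Change    -0.1743    0.1743    0.1743
  Equil      0.5631    0.1874    0.1939
  solve Keq expr → x = 0.08717; check Q = 0.004167
Then add 0.02149 M of J.
Step 2:
                  B         E         J
  Initial    0.5631    0.1874    0.2154
  Change   0.008783 -0.008783 -0.008783
  Equil      0.5718    0.1787    0.2066
  solve Keq expr → x = -0.004392; check Q = 0.004167
Then change container volume by factor 1.5 (V_new/V_old).
Step 3:
                  B         E         J
  Initial    0.3812    0.1191    0.1377
  Change   -0.02377   0.02377   0.02377
  Equil      0.3575    0.1429    0.1615
  solve Keq expr → x = 0.01188; check Q = 0.004167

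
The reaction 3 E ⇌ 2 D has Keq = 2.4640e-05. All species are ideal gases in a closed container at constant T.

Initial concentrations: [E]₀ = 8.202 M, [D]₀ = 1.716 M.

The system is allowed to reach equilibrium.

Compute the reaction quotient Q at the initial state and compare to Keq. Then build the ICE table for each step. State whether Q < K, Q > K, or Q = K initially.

Q₀ = 0.005337 vs Keq = 2.4640e-05 ⇒ Q>K, reverse
Step 1:
                   E          D
  I            8.202      1.716
  C             2.32     -1.547
  E            10.52     0.1694
  solve Keq expr → x = -0.7733; check Q = 2.4640e-05

Q₀ = 0.005337; Q > K (proceeds reverse)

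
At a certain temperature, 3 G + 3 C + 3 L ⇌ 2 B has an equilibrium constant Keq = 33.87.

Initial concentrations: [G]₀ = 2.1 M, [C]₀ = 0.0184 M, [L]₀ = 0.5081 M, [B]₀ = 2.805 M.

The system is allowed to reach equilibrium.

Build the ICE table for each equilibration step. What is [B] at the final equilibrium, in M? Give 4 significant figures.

[B]_eq = 2.612 M

Q₀ = 1.0397e+06 vs Keq = 33.87 ⇒ Q>K, reverse
Step 1:
                    G           C           L           B
  I               2.1      0.0184      0.5081       2.805
  C            0.2893      0.2893      0.2893     -0.1929
  E             2.389      0.3077      0.7974       2.612
  solve Keq expr → x = -0.09643; check Q = 33.87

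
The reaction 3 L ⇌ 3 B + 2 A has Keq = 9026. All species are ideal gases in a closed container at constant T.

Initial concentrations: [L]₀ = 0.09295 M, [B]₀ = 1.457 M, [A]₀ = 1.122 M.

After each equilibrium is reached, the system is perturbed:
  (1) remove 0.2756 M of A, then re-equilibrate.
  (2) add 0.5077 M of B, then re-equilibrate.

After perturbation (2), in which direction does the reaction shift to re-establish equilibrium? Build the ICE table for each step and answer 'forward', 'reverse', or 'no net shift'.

Direction: reverse

Q₀ = 4849 vs Keq = 9026 ⇒ Q<K, forward
Step 1:
                  L         B         A
  I         0.09295     1.457     1.122
  C        -0.01607   0.01607   0.01071
  E         0.07688     1.473     1.133
  solve Keq expr → x = 0.005357; check Q = 9026
Then remove 0.2756 M of A.
Step 2:
                  L         B         A
  I         0.07688     1.473    0.8571
  C        -0.01211   0.01211  0.008074
  E         0.06477     1.485    0.8652
  solve Keq expr → x = 0.004037; check Q = 9026
Then add 0.5077 M of B.
Step 3:
                  L         B         A
  I         0.06477     1.993    0.8652
  C         0.02035  -0.02035  -0.01357
  E         0.08512     1.973    0.8516
  solve Keq expr → x = -0.006784; check Q = 9026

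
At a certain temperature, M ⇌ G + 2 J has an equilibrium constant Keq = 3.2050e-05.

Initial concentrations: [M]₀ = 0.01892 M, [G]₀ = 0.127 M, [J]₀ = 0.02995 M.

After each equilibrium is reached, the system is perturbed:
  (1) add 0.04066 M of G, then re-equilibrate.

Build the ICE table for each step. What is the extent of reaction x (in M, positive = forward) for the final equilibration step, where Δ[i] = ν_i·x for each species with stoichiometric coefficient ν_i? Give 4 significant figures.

Q₀ = 0.006021 vs Keq = 3.2050e-05 ⇒ Q>K, reverse
Step 1:
                  M         G         J
  I         0.01892     0.127   0.02995
  C         0.01346  -0.01346  -0.02693
  E         0.03238    0.1135  0.003023
  solve Keq expr → x = -0.01346; check Q = 3.2050e-05
Then add 0.04066 M of G.
Step 2:
                  M         G         J
  I         0.03238    0.1542  0.003023
  C       2.0946e-04 -2.0946e-04 -4.1893e-04
  E         0.03259     0.154  0.002605
  solve Keq expr → x = -2.0946e-04; check Q = 3.2050e-05

x = -2.0946e-04 M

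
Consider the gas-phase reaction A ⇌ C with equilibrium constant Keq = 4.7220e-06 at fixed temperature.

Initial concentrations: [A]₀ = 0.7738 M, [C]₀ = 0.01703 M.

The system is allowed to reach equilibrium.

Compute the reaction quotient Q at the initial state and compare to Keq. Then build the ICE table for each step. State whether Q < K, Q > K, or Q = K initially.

Q₀ = 0.02201; Q > K (proceeds reverse)

Q₀ = 0.02201 vs Keq = 4.7220e-06 ⇒ Q>K, reverse
Step 1:
                  A         C
  I          0.7738   0.01703
  C         0.01703  -0.01703
  E          0.7908 3.7343e-06
  solve Keq expr → x = -0.01703; check Q = 4.7220e-06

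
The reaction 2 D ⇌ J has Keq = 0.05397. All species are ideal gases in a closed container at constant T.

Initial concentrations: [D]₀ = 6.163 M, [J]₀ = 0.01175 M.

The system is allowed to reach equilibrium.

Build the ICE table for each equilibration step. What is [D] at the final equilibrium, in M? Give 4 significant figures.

[D]_eq = 4.243 M

Q₀ = 3.0935e-04 vs Keq = 0.05397 ⇒ Q<K, forward
Step 1:
                  D         J
  I           6.163   0.01175
  C           -1.92    0.9599
  E           4.243    0.9717
  solve Keq expr → x = 0.9599; check Q = 0.05397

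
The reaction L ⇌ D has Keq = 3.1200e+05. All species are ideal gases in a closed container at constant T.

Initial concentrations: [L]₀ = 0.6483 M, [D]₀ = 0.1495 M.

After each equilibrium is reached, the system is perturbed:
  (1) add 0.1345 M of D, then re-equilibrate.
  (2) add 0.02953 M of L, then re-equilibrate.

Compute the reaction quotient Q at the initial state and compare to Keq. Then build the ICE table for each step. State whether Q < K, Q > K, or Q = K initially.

Q₀ = 0.2306 vs Keq = 3.1200e+05 ⇒ Q<K, forward
Step 1:
                   L          D
  I           0.6483     0.1495
  C          -0.6483     0.6483
  E       2.5570e-06     0.7978
  solve Keq expr → x = 0.6483; check Q = 3.1200e+05
Then add 0.1345 M of D.
Step 2:
                   L          D
  I       2.5570e-06     0.9323
  C       4.3109e-07 -4.3109e-07
  E       2.9881e-06     0.9323
  solve Keq expr → x = -4.3109e-07; check Q = 3.1200e+05
Then add 0.02953 M of L.
Step 3:
                   L          D
  I          0.02953     0.9323
  C         -0.02953    0.02953
  E       3.0828e-06     0.9618
  solve Keq expr → x = 0.02953; check Q = 3.1200e+05

Q₀ = 0.2306; Q < K (proceeds forward)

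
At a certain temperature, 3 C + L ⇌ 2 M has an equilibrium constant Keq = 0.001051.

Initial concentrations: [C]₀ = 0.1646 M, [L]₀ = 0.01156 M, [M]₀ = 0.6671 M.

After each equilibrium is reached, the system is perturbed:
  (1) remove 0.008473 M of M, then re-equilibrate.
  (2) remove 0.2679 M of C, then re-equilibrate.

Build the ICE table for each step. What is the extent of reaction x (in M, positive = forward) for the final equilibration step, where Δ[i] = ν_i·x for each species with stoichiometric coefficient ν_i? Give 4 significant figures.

Q₀ = 8632 vs Keq = 0.001051 ⇒ Q>K, reverse
Step 1:
                  C         L         M
  I          0.1646   0.01156    0.6671
  C          0.9668    0.3223   -0.6446
  E           1.131    0.3338   0.02254
  solve Keq expr → x = -0.3223; check Q = 0.001051
Then remove 0.008473 M of M.
Step 2:
                  C         L         M
  I           1.131    0.3338   0.01407
  C        -0.01197 -0.003992  0.007983
  E           1.119    0.3298   0.02205
  solve Keq expr → x = 0.003992; check Q = 0.001051
Then remove 0.2679 M of C.
Step 3:
                  C         L         M
  I          0.8516    0.3298   0.02205
  C          0.0106  0.003534 -0.007068
  E          0.8622    0.3334   0.01498
  solve Keq expr → x = -0.003534; check Q = 0.001051

x = -0.003534 M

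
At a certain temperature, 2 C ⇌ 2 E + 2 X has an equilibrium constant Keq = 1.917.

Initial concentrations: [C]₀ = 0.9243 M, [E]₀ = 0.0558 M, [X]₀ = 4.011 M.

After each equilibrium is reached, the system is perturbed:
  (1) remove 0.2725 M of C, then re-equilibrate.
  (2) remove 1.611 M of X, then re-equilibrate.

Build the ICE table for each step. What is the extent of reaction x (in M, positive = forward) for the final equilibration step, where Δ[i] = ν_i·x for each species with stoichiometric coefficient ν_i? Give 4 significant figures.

x = 0.03444 M

Q₀ = 0.05863 vs Keq = 1.917 ⇒ Q<K, forward
Step 1:
                   C          E          X
  init        0.9243     0.0558      4.011
  Δ          -0.1873     0.1873     0.1873
  eq           0.737     0.2431      4.198
  solve Keq expr → x = 0.09363; check Q = 1.917
Then remove 0.2725 M of C.
Step 2:
                   C          E          X
  init        0.4645     0.2431      4.198
  Δ           0.0655    -0.0655    -0.0655
  eq            0.53     0.1776      4.133
  solve Keq expr → x = -0.03275; check Q = 1.917
Then remove 1.611 M of X.
Step 3:
                   C          E          X
  init          0.53     0.1776      2.522
  Δ         -0.06889    0.06889    0.06889
  eq          0.4611     0.2465      2.591
  solve Keq expr → x = 0.03444; check Q = 1.917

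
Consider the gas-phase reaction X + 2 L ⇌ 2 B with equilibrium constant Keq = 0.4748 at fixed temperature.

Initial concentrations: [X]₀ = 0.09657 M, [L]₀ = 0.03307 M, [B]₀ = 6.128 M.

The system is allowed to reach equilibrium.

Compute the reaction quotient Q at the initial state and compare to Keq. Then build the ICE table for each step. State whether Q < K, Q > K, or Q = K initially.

Q₀ = 3.5557e+05 vs Keq = 0.4748 ⇒ Q>K, reverse
Step 1:
                    X           L           B
  Initial     0.09657     0.03307       6.128
  Change        1.606       3.211      -3.211
  Equil         1.702       3.244       2.917
  solve Keq expr → x = -1.606; check Q = 0.4748

Q₀ = 3.5557e+05; Q > K (proceeds reverse)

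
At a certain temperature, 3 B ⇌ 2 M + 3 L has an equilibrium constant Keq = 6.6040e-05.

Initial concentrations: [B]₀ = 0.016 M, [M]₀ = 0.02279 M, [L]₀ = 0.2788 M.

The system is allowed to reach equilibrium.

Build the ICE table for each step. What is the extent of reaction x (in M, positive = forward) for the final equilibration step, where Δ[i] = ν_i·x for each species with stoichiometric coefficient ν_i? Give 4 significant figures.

Q₀ = 2.748 vs Keq = 6.6040e-05 ⇒ Q>K, reverse
Step 1:
                  B         M         L
  init        0.016   0.02279    0.2788
  Δ          0.0331  -0.02206   -0.0331
  eq         0.0491 7.2587e-04    0.2457
  solve Keq expr → x = -0.01103; check Q = 6.6040e-05

x = -0.01103 M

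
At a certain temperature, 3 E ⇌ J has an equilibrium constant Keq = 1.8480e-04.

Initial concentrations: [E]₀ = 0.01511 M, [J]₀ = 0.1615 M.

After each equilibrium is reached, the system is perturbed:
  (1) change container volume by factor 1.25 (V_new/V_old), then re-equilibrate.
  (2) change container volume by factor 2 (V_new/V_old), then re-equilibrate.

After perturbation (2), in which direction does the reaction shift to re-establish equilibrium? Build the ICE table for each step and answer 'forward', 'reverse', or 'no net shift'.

Q₀ = 4.6814e+04 vs Keq = 1.8480e-04 ⇒ Q>K, reverse
Step 1:
                   E          J
  I          0.01511     0.1615
  C           0.4844    -0.1615
  E           0.4995 2.3036e-05
  solve Keq expr → x = -0.1615; check Q = 1.8480e-04
Then change container volume by factor 1.25 (V_new/V_old).
Step 2:
                   E          J
  I           0.3996 1.8429e-05
  C       1.9898e-05 -6.6327e-06
  E           0.3997 1.1796e-05
  solve Keq expr → x = -6.6327e-06; check Q = 1.8480e-04
Then change container volume by factor 2 (V_new/V_old).
Step 3:
                   E          J
  I           0.1998 5.8982e-06
  C       1.3270e-05 -4.4234e-06
  E           0.1998 1.4748e-06
  solve Keq expr → x = -4.4234e-06; check Q = 1.8480e-04

Direction: reverse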